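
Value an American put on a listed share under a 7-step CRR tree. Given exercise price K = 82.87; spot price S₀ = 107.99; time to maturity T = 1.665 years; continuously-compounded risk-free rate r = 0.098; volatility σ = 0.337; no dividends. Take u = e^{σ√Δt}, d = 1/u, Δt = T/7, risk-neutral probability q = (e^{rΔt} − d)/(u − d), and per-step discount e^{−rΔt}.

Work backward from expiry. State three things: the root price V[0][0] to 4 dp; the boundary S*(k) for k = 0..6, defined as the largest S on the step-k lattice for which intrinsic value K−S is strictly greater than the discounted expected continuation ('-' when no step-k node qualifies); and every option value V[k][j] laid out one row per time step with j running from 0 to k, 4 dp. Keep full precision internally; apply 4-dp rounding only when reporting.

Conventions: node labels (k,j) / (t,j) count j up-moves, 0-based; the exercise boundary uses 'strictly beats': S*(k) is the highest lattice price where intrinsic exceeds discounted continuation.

params: Δt=0.23786 u=1.17863 d=0.84844 q=0.53043 e^(-rΔt)=0.97696
t_7 payoffs: 48.6934 35.3926 16.9153 0.0000 0.0000 0.0000 0.0000 0.0000
t_6: node(6,0) S=40.2817 payoff=42.5883 vs cont=40.6789 → 42.5883 [stop]  node(6,1) S=55.9585 payoff=26.9115 vs cont=25.0021 → 26.9115 [stop]  node(6,2) S=77.7365 payoff=5.1335 vs cont=7.7600 → 7.7600 [wait]  node(6,3) S=107.9900 payoff=0.0000 vs cont=0.0000 → 0.0000 [wait]  node(6,4) S=150.0176 payoff=0.0000 vs cont=0.0000 → 0.0000 [wait]  node(6,5) S=208.4015 payoff=0.0000 vs cont=0.0000 → 0.0000 [wait]  node(6,6) S=289.5072 payoff=0.0000 vs cont=0.0000 → 0.0000 [wait]  ⇒ S*(6)=55.9585
t_5: node(5,0) S=47.4774 payoff=35.3926 vs cont=33.4832 → 35.3926 [stop]  node(5,1) S=65.9547 payoff=16.9153 vs cont=16.3670 → 16.9153 [stop]  node(5,2) S=91.6229 payoff=0.0000 vs cont=3.5599 → 3.5599 [wait]  node(5,3) S=127.2808 payoff=0.0000 vs cont=0.0000 → 0.0000 [wait]  node(5,4) S=176.8160 payoff=0.0000 vs cont=0.0000 → 0.0000 [wait]  node(5,5) S=245.6292 payoff=0.0000 vs cont=0.0000 → 0.0000 [wait]  ⇒ S*(5)=65.9547
t_4: node(4,0) S=55.9585 payoff=26.9115 vs cont=25.0021 → 26.9115 [stop]  node(4,1) S=77.7365 payoff=5.1335 vs cont=9.6047 → 9.6047 [wait]  node(4,2) S=107.9900 payoff=0.0000 vs cont=1.6331 → 1.6331 [wait]  node(4,3) S=150.0176 payoff=0.0000 vs cont=0.0000 → 0.0000 [wait]  node(4,4) S=208.4015 payoff=0.0000 vs cont=0.0000 → 0.0000 [wait]  ⇒ S*(4)=55.9585
t_3: node(3,0) S=65.9547 payoff=16.9153 vs cont=17.3230 → 17.3230 [wait]  node(3,1) S=91.6229 payoff=0.0000 vs cont=5.2525 → 5.2525 [wait]  node(3,2) S=127.2808 payoff=0.0000 vs cont=0.7492 → 0.7492 [wait]  node(3,3) S=176.8160 payoff=0.0000 vs cont=0.0000 → 0.0000 [wait]  ⇒ S*(3)=-
t_2: node(2,0) S=77.7365 payoff=5.1335 vs cont=10.6689 → 10.6689 [wait]  node(2,1) S=107.9900 payoff=0.0000 vs cont=2.7979 → 2.7979 [wait]  node(2,2) S=150.0176 payoff=0.0000 vs cont=0.3437 → 0.3437 [wait]  ⇒ S*(2)=-
t_1: node(1,0) S=91.6229 payoff=0.0000 vs cont=6.3442 → 6.3442 [wait]  node(1,1) S=127.2808 payoff=0.0000 vs cont=1.4616 → 1.4616 [wait]  ⇒ S*(1)=-
t_0: node(0,0) S=107.9900 payoff=0.0000 vs cont=3.6679 → 3.6679 [wait]  ⇒ S*(0)=-

price = 3.6679
boundary = - - - - 55.9585 65.9547 55.9585
tree:
3.6679
6.3442 1.4616
10.6689 2.7979 0.3437
17.3230 5.2525 0.7492 0.0000
26.9115 9.6047 1.6331 0.0000 0.0000
35.3926 16.9153 3.5599 0.0000 0.0000 0.0000
42.5883 26.9115 7.7600 0.0000 0.0000 0.0000 0.0000
48.6934 35.3926 16.9153 0.0000 0.0000 0.0000 0.0000 0.0000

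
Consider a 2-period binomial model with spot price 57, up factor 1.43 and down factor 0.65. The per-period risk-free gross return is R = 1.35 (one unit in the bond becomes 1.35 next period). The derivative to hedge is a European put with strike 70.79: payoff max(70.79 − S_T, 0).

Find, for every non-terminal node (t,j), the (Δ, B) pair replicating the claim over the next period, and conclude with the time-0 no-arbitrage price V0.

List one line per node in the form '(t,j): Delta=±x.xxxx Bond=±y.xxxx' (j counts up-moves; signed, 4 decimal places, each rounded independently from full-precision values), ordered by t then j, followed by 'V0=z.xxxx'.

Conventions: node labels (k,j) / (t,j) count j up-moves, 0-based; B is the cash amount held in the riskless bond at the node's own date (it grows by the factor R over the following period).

(0,0): Delta=-0.3157 Bond=20.0608
(1,0): Delta=-1.0000 Bond=52.4370
(1,1): Delta=-0.2801 Bond=24.1844
V0=2.0684

Risk-neutral probability p* = (R−d)/(u−d) = (1.35−0.65)/(1.43−0.65) = 0.8974.
Payoffs at expiry: V(2,0)=46.7075, V(2,1)=17.8085, V(2,2)=0.0000
Node (1,0) S=37.0500: V=(p*·17.8085+(1−p*)·46.7075)/1.35=15.3870; Δ=(17.8085−46.7075)/(52.9815−24.0825)=-1.0000; B=V−Δ·S=52.4370
Node (1,1) S=81.5100: V=(p*·0.0000+(1−p*)·17.8085)/1.35=1.3530; Δ=(0.0000−17.8085)/(116.5593−52.9815)=-0.2801; B=V−Δ·S=24.1844
Node (0,0) S=57.0000: V=(p*·1.3530+(1−p*)·15.3870)/1.35=2.0684; Δ=(1.3530−15.3870)/(81.5100−37.0500)=-0.3157; B=V−Δ·S=20.0608
Sanity check at the root: Δ(0,0)·S0 + B(0,0) reproduces V0 = 2.0684.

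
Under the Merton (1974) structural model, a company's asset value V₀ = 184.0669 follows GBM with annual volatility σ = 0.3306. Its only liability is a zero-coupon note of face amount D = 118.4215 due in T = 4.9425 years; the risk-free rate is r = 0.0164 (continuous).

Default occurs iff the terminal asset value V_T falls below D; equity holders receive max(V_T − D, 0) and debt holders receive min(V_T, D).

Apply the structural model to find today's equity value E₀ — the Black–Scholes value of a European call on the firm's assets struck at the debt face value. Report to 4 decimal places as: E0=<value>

E0=88.9460

Apply the equity-as-call identities (strike 118.4215, horizon 4.9425 years):
d₁ = [ln(V₀/D) + (r + σ²/2)T] / (σ√T)
   = [ln(184.0669/118.4215) + (0.0164 + 0.5·0.3306²)·4.9425] / (0.3306·√4.9425)
   = [0.441049 + 0.351156] / 0.734981 = 1.077857
d₂ = d₁ − σ√T = 1.077857 − 0.734981 = 0.342876
N(d₁) = 0.859451,  N(d₂) = 0.634154,  e^(−rT) = 0.922141
E₀ = V₀·N(d₁) − D·e^(−rT)·N(d₂)
   = 184.0669·0.859451 − 118.4215·0.922141·0.634154 = 88.946048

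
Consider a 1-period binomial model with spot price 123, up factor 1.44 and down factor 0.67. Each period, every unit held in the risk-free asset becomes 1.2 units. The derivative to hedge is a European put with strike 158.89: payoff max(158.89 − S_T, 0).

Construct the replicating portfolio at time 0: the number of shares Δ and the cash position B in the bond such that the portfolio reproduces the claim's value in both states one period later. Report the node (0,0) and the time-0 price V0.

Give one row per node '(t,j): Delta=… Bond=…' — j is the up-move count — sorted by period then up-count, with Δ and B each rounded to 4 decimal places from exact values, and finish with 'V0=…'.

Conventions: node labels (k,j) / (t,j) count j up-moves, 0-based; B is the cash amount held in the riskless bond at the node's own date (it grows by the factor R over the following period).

(0,0): Delta=-0.8075 Bond=119.1896
V0=19.8649

Under the risk-neutral measure, an up-move has probability p* = (R−d)/(u−d) = 0.6883 and values discount at R = 1.2.
Payoffs at expiry: V(1,0)=76.4800, V(1,1)=0.0000
Node (0,0) S=123.0000: V=(p*·0.0000+(1−p*)·76.4800)/1.2=19.8649; Δ=(0.0000−76.4800)/(177.1200−82.4100)=-0.8075; B=V−Δ·S=119.1896
Check: Δ(0,0)·S0 + B(0,0) = 19.8649 = V0.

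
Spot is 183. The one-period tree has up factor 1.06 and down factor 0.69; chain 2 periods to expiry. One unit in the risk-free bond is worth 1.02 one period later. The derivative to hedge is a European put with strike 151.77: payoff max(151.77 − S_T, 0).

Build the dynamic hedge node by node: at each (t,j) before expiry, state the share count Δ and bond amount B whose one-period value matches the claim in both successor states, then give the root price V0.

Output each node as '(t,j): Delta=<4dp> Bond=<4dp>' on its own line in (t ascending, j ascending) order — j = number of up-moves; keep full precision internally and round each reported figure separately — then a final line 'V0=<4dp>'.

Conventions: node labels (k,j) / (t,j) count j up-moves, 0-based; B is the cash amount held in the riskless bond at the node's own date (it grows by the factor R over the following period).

(0,0): Delta=-0.3046 Bond=59.7900
(1,0): Delta=-1.0000 Bond=148.7941
(1,1): Delta=-0.2497 Bond=50.3424
V0=4.0484

Under the risk-neutral measure, an up-move has probability p* = (R−d)/(u−d) = 0.8919 and values discount at R = 1.02.
Expiry values: V(2,0)=64.6437, V(2,1)=17.9238, V(2,2)=0.0000
Node (1,0) S=126.2700: V=(p*·17.9238+(1−p*)·64.6437)/1.02=22.5241; Δ=(17.9238−64.6437)/(133.8462−87.1263)=-1.0000; B=V−Δ·S=148.7941
Node (1,1) S=193.9800: V=(p*·0.0000+(1−p*)·17.9238)/1.02=1.8997; Δ=(0.0000−17.9238)/(205.6188−133.8462)=-0.2497; B=V−Δ·S=50.3424
Node (0,0) S=183.0000: V=(p*·1.8997+(1−p*)·22.5241)/1.02=4.0484; Δ=(1.8997−22.5241)/(193.9800−126.2700)=-0.3046; B=V−Δ·S=59.7900
Verification: the root portfolio costs Δ(0,0)·S0 + B(0,0) = 4.0484, matching V0.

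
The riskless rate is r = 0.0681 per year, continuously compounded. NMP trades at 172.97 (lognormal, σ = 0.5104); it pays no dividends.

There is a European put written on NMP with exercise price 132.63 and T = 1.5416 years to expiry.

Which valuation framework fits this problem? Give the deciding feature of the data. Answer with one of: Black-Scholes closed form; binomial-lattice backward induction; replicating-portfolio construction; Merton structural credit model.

Key observation: a European-exercise option on NMP struck at 132.63 — a GBM underlying with constant parameters — admits an analytic price: the data contain no early exercise, no discrete tree, no debt structure.

framework: Black-Scholes closed form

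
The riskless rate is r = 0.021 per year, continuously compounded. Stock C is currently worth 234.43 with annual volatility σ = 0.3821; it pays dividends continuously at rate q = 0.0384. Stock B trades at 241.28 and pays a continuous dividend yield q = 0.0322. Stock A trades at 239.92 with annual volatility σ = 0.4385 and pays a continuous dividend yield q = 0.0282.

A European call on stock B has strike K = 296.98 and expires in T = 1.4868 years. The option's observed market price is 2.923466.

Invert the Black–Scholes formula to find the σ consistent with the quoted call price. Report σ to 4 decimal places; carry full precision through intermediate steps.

sigma = 0.1571

At σ = 0.1571 the Black–Scholes value reproduces the quote:
σ√T = 0.1571·√1.4868 = 0.191559
d₁ = (ln(S/K) + (r−q+σ²/2)T) / (σ√T) = (ln(241.28/296.98) + (0.021−0.0322+0.1571²/2)·1.4868) / 0.191559 = (-0.207707 + 0.001695) / 0.191559 = -1.075447
d₂ = d₁ − σ√T = -1.075447 − 0.191559 = -1.267006
e^{−rT} = 0.969260
e^{−qT} = 0.953253
N(d₁) = 0.141087,  N(d₂) = 0.102577
V = S·e^{−qT}·N(d₁) − K·e^{−rT}·N(d₂) = 32.450222 − 29.526755 = 2.923466 (the quoted price), and the Black–Scholes price is strictly increasing in σ, so σ is unique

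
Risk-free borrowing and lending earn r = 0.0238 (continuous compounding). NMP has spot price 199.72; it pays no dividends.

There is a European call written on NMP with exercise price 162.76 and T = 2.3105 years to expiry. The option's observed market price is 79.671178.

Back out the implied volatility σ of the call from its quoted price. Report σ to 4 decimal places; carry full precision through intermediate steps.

At σ = 0.5172 the Black–Scholes value reproduces the quote:
σ√T = 0.5172·√2.3105 = 0.786161
d₁ = (ln(S/K) + (r+σ²/2)T) / (σ√T) = (ln(199.72/162.76) + (0.0238+0.5172²/2)·2.3105) / 0.786161 = (0.204640 + 0.364014) / 0.786161 = 0.723330
d₂ = d₁ − σ√T = 0.723330 − 0.786161 = -0.062831
e^{−rT} = 0.946495
N(d₁) = 0.765262,  N(d₂) = 0.474951
V = S·N(d₁) − K·e^{−rT}·N(d₂) = 152.838033 − 73.166854 = 79.671178 (equal to the quote); since ∂V/∂σ > 0 for all σ, the implied volatility is unique

sigma = 0.5172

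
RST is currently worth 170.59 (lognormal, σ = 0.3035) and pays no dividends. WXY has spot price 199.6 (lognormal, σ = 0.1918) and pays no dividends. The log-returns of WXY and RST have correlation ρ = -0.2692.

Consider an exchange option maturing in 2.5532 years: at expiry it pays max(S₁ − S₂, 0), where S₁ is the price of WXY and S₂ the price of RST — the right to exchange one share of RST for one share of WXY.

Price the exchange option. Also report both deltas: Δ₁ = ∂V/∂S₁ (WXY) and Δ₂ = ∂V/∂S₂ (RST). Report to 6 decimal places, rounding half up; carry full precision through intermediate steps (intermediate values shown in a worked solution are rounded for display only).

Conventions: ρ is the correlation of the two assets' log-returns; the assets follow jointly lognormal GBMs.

exchange price = 62.286285
Δ1 = 0.714083
Δ2 = -0.470394

σ_eff = √(σ₁² + σ₂² − 2ρσ₁σ₂) = √(0.1918² + 0.3035² − 2·-0.2692·0.1918·0.3035) = 0.400300
d₁ = (ln(S₁/S₂) + (q₂ − q₁ + σ_eff²/2)T) / (σ_eff√T) = (ln(199.6/170.59) + (0.0 − 0.0 + 0.080120)·2.5532) / 0.639630 = 0.565351
d₂ = d₁ − σ_eff√T = 0.565351 − 0.639630 = -0.074278
N(d₁) = 0.714083,  N(d₂) = 0.470394
V = S₁·e^{−q₁T}·N(d₁) − S₂·e^{−q₂T}·N(d₂) = 142.530875 − 80.244591 = 62.286285
Key observation: r never enters — measured in units of RST, the claim is a call on S₁/S₂ struck at 1, so only the dividend yields and σ_eff matter.
Δ₁ = e^{−q₁T}·N(d₁) = 0.714083;  Δ₂ = −e^{−q₂T}·N(d₂) = -0.470394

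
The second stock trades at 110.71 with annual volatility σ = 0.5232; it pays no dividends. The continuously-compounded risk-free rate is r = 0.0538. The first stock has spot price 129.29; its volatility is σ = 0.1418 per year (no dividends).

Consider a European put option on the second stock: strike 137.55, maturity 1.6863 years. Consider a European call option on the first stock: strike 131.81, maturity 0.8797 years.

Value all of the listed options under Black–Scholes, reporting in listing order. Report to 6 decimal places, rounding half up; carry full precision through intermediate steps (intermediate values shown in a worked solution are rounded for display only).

[the second stock put K=137.55]
σ√T = 0.5232·√1.6863 = 0.679415
d₁ = (ln(S/K) + (r+σ²/2)T) / (σ√T) = (ln(110.71/137.55) + (0.0538+0.5232²/2)·1.6863) / 0.679415 = (-0.217073 + 0.321525) / 0.679415 = 0.153738
d₂ = d₁ − σ√T = 0.153738 − 0.679415 = -0.525677
e^{−rT} = 0.913271
N(−d₁) = 0.438908,  N(−d₂) = 0.700444
price = K·e^{−rT}·N(−d₂) − S·N(−d₁) = 87.989999 − 48.591515 = 39.398484
[the first stock call K=131.81]
σ√T = 0.1418·√0.8797 = 0.132998
d₁ = (ln(S/K) + (r+σ²/2)T) / (σ√T) = (ln(129.29/131.81) + (0.0538+0.1418²/2)·0.8797) / 0.132998 = (-0.019304 + 0.056172) / 0.132998 = 0.277212
d₂ = d₁ − σ√T = 0.277212 − 0.132998 = 0.144214
e^{−rT} = 0.953775
N(d₁) = 0.609191,  N(d₂) = 0.557334
price = S·N(d₁) − K·e^{−rT}·N(d₂) = 78.762338 − 70.066425 = 8.695913

price(the second stock put K=137.55) = 39.398484
price(the first stock call K=131.81) = 8.695913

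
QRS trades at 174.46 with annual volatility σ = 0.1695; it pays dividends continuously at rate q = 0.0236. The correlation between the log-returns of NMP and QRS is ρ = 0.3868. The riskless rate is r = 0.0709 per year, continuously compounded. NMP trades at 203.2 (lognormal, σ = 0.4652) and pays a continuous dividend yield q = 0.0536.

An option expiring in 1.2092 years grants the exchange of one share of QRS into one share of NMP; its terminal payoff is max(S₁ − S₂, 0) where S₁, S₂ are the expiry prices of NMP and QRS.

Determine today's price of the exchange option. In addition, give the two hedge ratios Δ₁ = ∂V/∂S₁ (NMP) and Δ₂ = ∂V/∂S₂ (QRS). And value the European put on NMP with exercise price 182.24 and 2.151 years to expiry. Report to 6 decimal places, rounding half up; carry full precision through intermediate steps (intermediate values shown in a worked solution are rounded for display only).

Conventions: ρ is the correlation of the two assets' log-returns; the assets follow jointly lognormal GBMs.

σ_eff = √(σ₁² + σ₂² − 2ρσ₁σ₂) = √(0.4652² + 0.1695² − 2·0.3868·0.4652·0.1695) = 0.429118
d₁ = (ln(S₁/S₂) + (q₂ − q₁ + σ_eff²/2)T) / (σ_eff√T) = (ln(203.2/174.46) + (0.0236 − 0.0536 + 0.092071)·1.2092) / 0.471873 = 0.482230
d₂ = d₁ − σ_eff√T = 0.482230 − 0.471873 = 0.010357
N(d₁) = 0.685179,  N(d₂) = 0.504132
V = S₁·e^{−q₁T}·N(d₁) − S₂·e^{−q₂T}·N(d₂) = 130.490704 − 85.476421 = 45.014282
Δ₁ = e^{−q₁T}·N(d₁) = 0.642179;  Δ₂ = −e^{−q₂T}·N(d₂) = -0.489949
[vanilla: NMP put K=182.24]
σ√T = 0.4652·√2.151 = 0.682276
d₁ = (ln(S/K) + (r−q+σ²/2)T) / (σ√T) = (ln(203.2/182.24) + (0.0709−0.0536+0.4652²/2)·2.151) / 0.682276 = (0.108866 + 0.269962) / 0.682276 = 0.555243
d₂ = d₁ − σ√T = 0.555243 − 0.682276 = -0.127033
e^{−rT} = 0.858554
e^{−qT} = 0.891104
N(−d₁) = 0.289364,  N(−d₂) = 0.550543
price = K·e^{−rT}·N(−d₂) − S·e^{−qT}·N(−d₁) = 86.139507 − 52.395905 = 33.743603

exchange price = 45.014282
Δ1 = 0.642179
Δ2 = -0.489949
price(NMP put K=182.24) = 33.743603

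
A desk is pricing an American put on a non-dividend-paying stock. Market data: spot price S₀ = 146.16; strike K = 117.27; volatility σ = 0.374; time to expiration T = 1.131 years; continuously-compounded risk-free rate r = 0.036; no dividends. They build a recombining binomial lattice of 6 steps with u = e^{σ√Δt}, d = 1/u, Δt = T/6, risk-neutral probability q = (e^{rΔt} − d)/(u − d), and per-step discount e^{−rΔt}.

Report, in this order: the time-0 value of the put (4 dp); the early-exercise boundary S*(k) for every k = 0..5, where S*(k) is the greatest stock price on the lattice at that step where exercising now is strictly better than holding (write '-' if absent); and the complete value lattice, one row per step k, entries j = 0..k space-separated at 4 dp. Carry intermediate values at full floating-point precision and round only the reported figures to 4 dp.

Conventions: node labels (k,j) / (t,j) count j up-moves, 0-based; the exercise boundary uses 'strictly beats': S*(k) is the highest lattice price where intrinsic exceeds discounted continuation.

Δt=0.18850, u=1.17630, d=0.85012, q=0.48037, disc=e^(-rΔt)=0.99324
k=6 terminal: V=max(K-S,0) → 62.0992 40.9306 11.6396 0.0000 0.0000 0.0000 0.0000
k=5: j=0 S=64.8977 intr=52.3723 cont=51.5792 V=52.3723[EX]; j=1 S=89.7985 intr=27.4715 cont=26.6784 V=27.4715[EX]; j=2 S=124.2535 intr=0.0000 cont=6.0074 V=6.0074[hold]; j=3 S=171.9287 intr=0.0000 cont=0.0000 V=0.0000[hold]; j=4 S=237.8966 intr=0.0000 cont=0.0000 V=0.0000[hold]; j=5 S=329.1758 intr=0.0000 cont=0.0000 V=0.0000[hold]  S*(5)=89.7985
k=4: j=0 S=76.3394 intr=40.9306 cont=40.1375 V=40.9306[EX]; j=1 S=105.6304 intr=11.6396 cont=17.0448 V=17.0448[hold]; j=2 S=146.1600 intr=0.0000 cont=3.1005 V=3.1005[hold]; j=3 S=202.2406 intr=0.0000 cont=0.0000 V=0.0000[hold]; j=4 S=279.8389 intr=0.0000 cont=0.0000 V=0.0000[hold]  S*(4)=76.3394
k=3: j=0 S=89.7985 intr=27.4715 cont=29.2573 V=29.2573[hold]; j=1 S=124.2535 intr=0.0000 cont=10.2764 V=10.2764[hold]; j=2 S=171.9287 intr=0.0000 cont=1.6002 V=1.6002[hold]; j=3 S=237.8966 intr=0.0000 cont=0.0000 V=0.0000[hold]  S*(3)=-
k=2: j=0 S=105.6304 intr=11.6396 cont=20.0033 V=20.0033[hold]; j=1 S=146.1600 intr=0.0000 cont=6.0673 V=6.0673[hold]; j=2 S=202.2406 intr=0.0000 cont=0.8259 V=0.8259[hold]  S*(2)=-
k=1: j=0 S=124.2535 intr=0.0000 cont=13.2189 V=13.2189[hold]; j=1 S=171.9287 intr=0.0000 cont=3.5255 V=3.5255[hold]  S*(1)=-
k=0: j=0 S=146.1600 intr=0.0000 cont=8.5046 V=8.5046[hold]  S*(0)=-

price = 8.5046
boundary = - - - - 76.3394 89.7985
tree:
8.5046
13.2189 3.5255
20.0033 6.0673 0.8259
29.2573 10.2764 1.6002 0.0000
40.9306 17.0448 3.1005 0.0000 0.0000
52.3723 27.4715 6.0074 0.0000 0.0000 0.0000
62.0992 40.9306 11.6396 0.0000 0.0000 0.0000 0.0000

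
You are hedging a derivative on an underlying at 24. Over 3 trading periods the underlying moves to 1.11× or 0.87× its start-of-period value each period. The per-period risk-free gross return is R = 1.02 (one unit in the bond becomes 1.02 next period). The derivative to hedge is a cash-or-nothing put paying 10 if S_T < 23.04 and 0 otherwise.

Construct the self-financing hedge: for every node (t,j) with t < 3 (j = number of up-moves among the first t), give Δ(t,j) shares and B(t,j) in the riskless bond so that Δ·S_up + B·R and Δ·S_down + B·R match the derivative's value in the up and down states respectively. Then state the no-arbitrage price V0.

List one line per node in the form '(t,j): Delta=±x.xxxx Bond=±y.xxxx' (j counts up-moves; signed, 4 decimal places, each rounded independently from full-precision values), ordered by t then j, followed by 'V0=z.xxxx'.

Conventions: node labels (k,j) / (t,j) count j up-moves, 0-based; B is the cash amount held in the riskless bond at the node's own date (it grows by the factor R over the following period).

The replicating-portfolio and risk-neutral prices coincide; use p* = (1.02−0.87)/(1.11−0.87) = 0.6250 for the latter.
Payoffs at expiry: V(3,0)=10.0000, V(3,1)=10.0000, V(3,2)=0.0000, V(3,3)=0.0000
(2,0): S=18.1656. Δ = (V_up−V_dn)/(S_up−S_dn) = (10.0000−10.0000)/(20.1638−15.8041) = 0.0000. V = [p*·10.0000 + (1−p*)·10.0000]/1.02 = 9.8039. B = V − Δ·S = 9.8039.
(2,1): S=23.1768. Δ = (V_up−V_dn)/(S_up−S_dn) = (0.0000−10.0000)/(25.7262−20.1638) = -1.7978. V = [p*·0.0000 + (1−p*)·10.0000]/1.02 = 3.6765. B = V − Δ·S = 45.3431.
(2,2): S=29.5704. Δ = (V_up−V_dn)/(S_up−S_dn) = (0.0000−0.0000)/(32.8231−25.7262) = 0.0000. V = [p*·0.0000 + (1−p*)·0.0000]/1.02 = 0.0000. B = V − Δ·S = 0.0000.
(1,0): S=20.8800. Δ = (V_up−V_dn)/(S_up−S_dn) = (3.6765−9.8039)/(23.1768−18.1656) = -1.2228. V = [p*·3.6765 + (1−p*)·9.8039]/1.02 = 5.8571. B = V − Δ·S = 31.3882.
(1,1): S=26.6400. Δ = (V_up−V_dn)/(S_up−S_dn) = (0.0000−3.6765)/(29.5704−23.1768) = -0.5750. V = [p*·0.0000 + (1−p*)·3.6765]/1.02 = 1.3516. B = V − Δ·S = 16.6703.
(0,0): S=24.0000. Δ = (V_up−V_dn)/(S_up−S_dn) = (1.3516−5.8571)/(26.6400−20.8800) = -0.7822. V = [p*·1.3516 + (1−p*)·5.8571]/1.02 = 2.9816. B = V − Δ·S = 21.7544.
As a check, the time-0 holding Δ(0,0)·S0 + B(0,0) comes to 2.9816 — exactly V0.

(0,0): Delta=-0.7822 Bond=21.7544
(1,0): Delta=-1.2228 Bond=31.3882
(1,1): Delta=-0.5750 Bond=16.6703
(2,0): Delta=0.0000 Bond=9.8039
(2,1): Delta=-1.7978 Bond=45.3431
(2,2): Delta=0.0000 Bond=0.0000
V0=2.9816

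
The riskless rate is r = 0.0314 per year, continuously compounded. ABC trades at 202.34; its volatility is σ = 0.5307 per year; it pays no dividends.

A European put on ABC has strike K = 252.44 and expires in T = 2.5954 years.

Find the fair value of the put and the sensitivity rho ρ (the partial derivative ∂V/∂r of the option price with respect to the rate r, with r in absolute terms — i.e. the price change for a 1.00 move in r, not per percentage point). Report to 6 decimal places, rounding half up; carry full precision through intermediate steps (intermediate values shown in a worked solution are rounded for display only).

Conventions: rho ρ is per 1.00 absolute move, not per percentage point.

price = 88.062777
ρ = -436.449996

σ√T = 0.5307·√2.5954 = 0.854971
d₁ = (ln(S/K) + (r+σ²/2)T) / (σ√T) = (ln(202.34/252.44) + (0.0314+0.5307²/2)·2.5954) / 0.854971 = (-0.221224 + 0.446983) / 0.854971 = 0.264055
d₂ = d₁ − σ√T = 0.264055 − 0.854971 = -0.590916
e^{−rT} = 0.921737
N(−d₁) = 0.395869,  N(−d₂) = 0.722712
Put price V = K·e^{−rT}·N(−d₂) − S·N(−d₁) = 168.162902 − 80.100125 = 88.062777
ρ = −K·T·e^{−rT}·N(−d₂) = -436.449996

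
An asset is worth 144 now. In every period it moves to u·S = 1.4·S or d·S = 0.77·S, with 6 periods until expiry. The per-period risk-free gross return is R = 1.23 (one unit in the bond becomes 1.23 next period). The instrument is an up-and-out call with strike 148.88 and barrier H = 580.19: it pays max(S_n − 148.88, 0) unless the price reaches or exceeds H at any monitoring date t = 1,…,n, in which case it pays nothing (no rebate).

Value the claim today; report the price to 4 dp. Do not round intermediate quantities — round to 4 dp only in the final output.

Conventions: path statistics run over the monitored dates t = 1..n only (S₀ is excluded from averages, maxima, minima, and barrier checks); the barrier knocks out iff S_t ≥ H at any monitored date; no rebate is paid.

price = 17.4488

With p* = (R−d)/(u−d) = 0.7302, sum probability × payoff across the paths and divide by R^6.
Enumerate all 2^6 = 64 price paths (U = up ×1.4, D = down ×0.77); each path with k up-moves has probability p*^k·(1−p*)^(6−k).
DDDDDD: M=110.8800, payoff=0.0000, prob=0.000386
UDDDDD: M=201.6000, payoff=0.0000, prob=0.001045
DUDDDD: M=155.2320, payoff=0.0000, prob=0.001045
UUDDDD: M=282.2400, payoff=0.0000, prob=0.002827
DDUDDD: M=119.5286, payoff=0.0000, prob=0.001045
UDUDDD: M=217.3248, payoff=0.0000, prob=0.002827
DUUDDD: M=217.3248, payoff=0.0000, prob=0.002827
UUUDDD: M=395.1360, payoff=31.5126, prob=0.007649
DDDUDD: M=110.8800, payoff=0.0000, prob=0.001045
UDDUDD: M=201.6000, payoff=0.0000, prob=0.002827
DUDUDD: M=167.3401, payoff=0.0000, prob=0.002827
UUDUDD: M=304.2547, payoff=31.5126, prob=0.007649
DDUUDD: M=167.3401, payoff=0.0000, prob=0.002827
UDUUDD: M=304.2547, payoff=31.5126, prob=0.007649
DUUUDD: M=304.2547, payoff=31.5126, prob=0.007649
UUUUDD: M=553.1904, payoff=179.1066, prob=0.020696
DDDDUD: M=110.8800, payoff=0.0000, prob=0.001045
UDDDUD: M=201.6000, payoff=0.0000, prob=0.002827
DUDDUD: M=155.2320, payoff=0.0000, prob=0.002827
UUDDUD: M=282.2400, payoff=31.5126, prob=0.007649
DDUDUD: M=128.8519, payoff=0.0000, prob=0.002827
UDUDUD: M=234.2761, payoff=31.5126, prob=0.007649
DUUDUD: M=234.2761, payoff=31.5126, prob=0.007649
UUUDUD: M=425.9566, payoff=179.1066, prob=0.020696
DDDUUD: M=128.8519, payoff=0.0000, prob=0.002827
UDDUUD: M=234.2761, payoff=31.5126, prob=0.007649
DUDUUD: M=234.2761, payoff=31.5126, prob=0.007649
UUDUUD: M=425.9566, payoff=179.1066, prob=0.020696
DDUUUD: M=234.2761, payoff=31.5126, prob=0.007649
UDUUUD: M=425.9566, payoff=179.1066, prob=0.020696
DUUUUD: M=425.9566, payoff=179.1066, prob=0.020696
UUUUUD: M=774.4666, payoff=0.0000, prob=0.056001
DDDDDU: M=110.8800, payoff=0.0000, prob=0.001045
UDDDDU: M=201.6000, payoff=0.0000, prob=0.002827
DUDDDU: M=155.2320, payoff=0.0000, prob=0.002827
UUDDDU: M=282.2400, payoff=31.5126, prob=0.007649
DDUDDU: M=119.5286, payoff=0.0000, prob=0.002827
UDUDDU: M=217.3248, payoff=31.5126, prob=0.007649
DUUDDU: M=217.3248, payoff=31.5126, prob=0.007649
UUUDDU: M=395.1360, payoff=179.1066, prob=0.020696
DDDUDU: M=110.8800, payoff=0.0000, prob=0.002827
UDDUDU: M=201.6000, payoff=31.5126, prob=0.007649
DUDUDU: M=180.3926, payoff=31.5126, prob=0.007649
UUDUDU: M=327.9866, payoff=179.1066, prob=0.020696
DDUUDU: M=180.3926, payoff=31.5126, prob=0.007649
UDUUDU: M=327.9866, payoff=179.1066, prob=0.020696
DUUUDU: M=327.9866, payoff=179.1066, prob=0.020696
UUUUDU: M=596.3393, payoff=0.0000, prob=0.056001
DDDDUU: M=110.8800, payoff=0.0000, prob=0.002827
UDDDUU: M=201.6000, payoff=31.5126, prob=0.007649
DUDDUU: M=180.3926, payoff=31.5126, prob=0.007649
UUDDUU: M=327.9866, payoff=179.1066, prob=0.020696
DDUDUU: M=180.3926, payoff=31.5126, prob=0.007649
UDUDUU: M=327.9866, payoff=179.1066, prob=0.020696
DUUDUU: M=327.9866, payoff=179.1066, prob=0.020696
UUUDUU: M=596.3393, payoff=0.0000, prob=0.056001
DDDUUU: M=180.3926, payoff=31.5126, prob=0.007649
UDDUUU: M=327.9866, payoff=179.1066, prob=0.020696
DUDUUU: M=327.9866, payoff=179.1066, prob=0.020696
UUDUUU: M=596.3393, payoff=0.0000, prob=0.056001
DDUUUU: M=327.9866, payoff=179.1066, prob=0.020696
UDUUUU: M=596.3393, payoff=0.0000, prob=0.056001
DUUUUU: M=596.3393, payoff=0.0000, prob=0.056001
UUUUUU: M=1084.2532, payoff=0.0000, prob=0.151532
Price = Σ prob·payoff / R^6 = 60.422273 / 3.462826 = 17.4488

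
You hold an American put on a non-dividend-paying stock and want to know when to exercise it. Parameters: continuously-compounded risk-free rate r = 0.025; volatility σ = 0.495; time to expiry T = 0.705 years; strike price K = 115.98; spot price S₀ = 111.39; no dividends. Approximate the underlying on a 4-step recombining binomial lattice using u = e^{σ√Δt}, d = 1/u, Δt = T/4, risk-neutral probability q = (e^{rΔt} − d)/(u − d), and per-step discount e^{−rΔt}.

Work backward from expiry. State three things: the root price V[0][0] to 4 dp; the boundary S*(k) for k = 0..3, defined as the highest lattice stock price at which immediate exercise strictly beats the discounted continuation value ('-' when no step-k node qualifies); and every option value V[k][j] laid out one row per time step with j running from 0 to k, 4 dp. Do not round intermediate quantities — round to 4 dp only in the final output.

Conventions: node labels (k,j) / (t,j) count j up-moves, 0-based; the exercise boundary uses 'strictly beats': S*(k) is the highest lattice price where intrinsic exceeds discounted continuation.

price = 19.9266
boundary = - - 73.5095 90.4888
tree:
19.9266
29.6747 8.6187
42.4705 14.8653 1.3327
56.2638 25.4912 2.4733 0.0000
67.4690 42.4705 4.5900 0.0000 0.0000

Δt=0.17625  u=1.23098  d=0.81236  q=0.45878  discount=0.99560
step 4 (expiry): payoffs max(K−S,0) = 67.4690 42.4705 4.5900 0.0000 0.0000
step 3: (k=3,j=0): S=59.7162, K−S=56.2638, hold=55.7539 ⇒ V=56.2638 exercise | (k=3,j=1): S=90.4888, K−S=25.4912, hold=24.9813 ⇒ V=25.4912 exercise | (k=3,j=2): S=137.1190, K−S=0.0000, hold=2.4733 ⇒ V=2.4733 continue | (k=3,j=3): S=207.7784, K−S=0.0000, hold=0.0000 ⇒ V=0.0000 continue  boundary S*=90.4888
step 2: (k=2,j=0): S=73.5095, K−S=42.4705, hold=41.9606 ⇒ V=42.4705 exercise | (k=2,j=1): S=111.3900, K−S=4.5900, hold=14.8653 ⇒ V=14.8653 continue | (k=2,j=2): S=168.7909, K−S=0.0000, hold=1.3327 ⇒ V=1.3327 continue  boundary S*=73.5095
step 1: (k=1,j=0): S=90.4888, K−S=25.4912, hold=29.6747 ⇒ V=29.6747 continue | (k=1,j=1): S=137.1190, K−S=0.0000, hold=8.6187 ⇒ V=8.6187 continue  boundary S*=-
step 0: (k=0,j=0): S=111.3900, K−S=4.5900, hold=19.9266 ⇒ V=19.9266 continue  boundary S*=-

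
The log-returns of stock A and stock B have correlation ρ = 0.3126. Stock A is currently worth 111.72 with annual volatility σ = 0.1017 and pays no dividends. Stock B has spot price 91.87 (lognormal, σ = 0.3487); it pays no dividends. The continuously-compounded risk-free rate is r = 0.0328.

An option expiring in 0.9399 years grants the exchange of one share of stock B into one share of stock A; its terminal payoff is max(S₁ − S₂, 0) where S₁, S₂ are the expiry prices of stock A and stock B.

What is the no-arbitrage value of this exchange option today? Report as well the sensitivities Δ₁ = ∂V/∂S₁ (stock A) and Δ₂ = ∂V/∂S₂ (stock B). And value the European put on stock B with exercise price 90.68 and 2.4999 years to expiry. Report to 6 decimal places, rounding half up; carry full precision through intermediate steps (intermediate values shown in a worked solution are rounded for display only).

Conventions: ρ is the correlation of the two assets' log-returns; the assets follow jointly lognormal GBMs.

σ_eff = √(σ₁² + σ₂² − 2ρσ₁σ₂) = √(0.1017² + 0.3487² − 2·0.3126·0.1017·0.3487) = 0.331305
d₁ = (ln(S₁/S₂) + (q₂ − q₁ + σ_eff²/2)T) / (σ_eff√T) = (ln(111.72/91.87) + (0.0 − 0.0 + 0.054882)·0.9399) / 0.321195 = 0.769639
d₂ = d₁ − σ_eff√T = 0.769639 − 0.321195 = 0.448443
N(d₁) = 0.779243,  N(d₂) = 0.673083
V = S₁·e^{−q₁T}·N(d₁) − S₂·e^{−q₂T}·N(d₂) = 87.057019 − 61.836173 = 25.220846
Δ₁ = e^{−q₁T}·N(d₁) = 0.779243;  Δ₂ = −e^{−q₂T}·N(d₂) = -0.673083
[vanilla: stock B put K=90.68]
σ√T = 0.3487·√2.4999 = 0.551332
d₁ = (ln(S/K) + (r+σ²/2)T) / (σ√T) = (ln(91.87/90.68) + (0.0328+0.3487²/2)·2.4999) / 0.551332 = (0.013038 + 0.233980) / 0.551332 = 0.448038
d₂ = d₁ − σ√T = 0.448038 − 0.551332 = -0.103294
e^{−rT} = 0.921275
N(−d₁) = 0.327063,  N(−d₂) = 0.541135
price = K·e^{−rT}·N(−d₂) − S·N(−d₁) = 45.207079 − 30.047253 = 15.159826

exchange price = 25.220846
Δ1 = 0.779243
Δ2 = -0.673083
price(stock B put K=90.68) = 15.159826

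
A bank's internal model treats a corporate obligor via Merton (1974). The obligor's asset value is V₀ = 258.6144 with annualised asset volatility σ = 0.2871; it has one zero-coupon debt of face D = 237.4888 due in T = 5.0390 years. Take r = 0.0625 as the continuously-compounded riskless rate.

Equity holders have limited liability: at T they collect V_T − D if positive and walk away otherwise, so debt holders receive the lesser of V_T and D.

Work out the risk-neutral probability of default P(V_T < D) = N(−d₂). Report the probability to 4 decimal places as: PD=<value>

With assets at 258.6144 and a single debt payment of 237.4888 at 5.0390 years:
d₁ = [ln(V₀/D) + (r + σ²/2)T] / (σ√T)
   = [ln(258.6144/237.4888) + (0.0625 + 0.5·0.2871²)·5.0390] / (0.2871·√5.0390)
   = [0.085218 + 0.522611] / 0.644474 = 0.943139
d₂ = d₁ − σ√T = 0.943139 − 0.644474 = 0.298665
risk-neutral PD = N(−d₂) = N(-0.298665) = 0.382598

PD=0.3826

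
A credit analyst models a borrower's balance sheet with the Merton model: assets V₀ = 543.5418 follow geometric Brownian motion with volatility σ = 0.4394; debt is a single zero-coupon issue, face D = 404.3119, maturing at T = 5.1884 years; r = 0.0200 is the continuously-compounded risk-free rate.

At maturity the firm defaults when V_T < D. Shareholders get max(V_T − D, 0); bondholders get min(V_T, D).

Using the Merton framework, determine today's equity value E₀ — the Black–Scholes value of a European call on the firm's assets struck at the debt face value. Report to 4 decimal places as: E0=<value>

Apply the equity-as-call identities (strike 404.3119, horizon 5.1884 years):
d₁ = [ln(V₀/D) + (r + σ²/2)T] / (σ√T)
   = [ln(543.5418/404.3119) + (0.0200 + 0.5·0.4394²)·5.1884] / (0.4394·√5.1884)
   = [0.295920 + 0.604636] / 1.000868 = 0.899775
d₂ = d₁ − σ√T = 0.899775 − 1.000868 = -0.101093
N(d₁) = 0.815880,  N(d₂) = 0.459738,  e^(−rT) = 0.901434
E₀ = V₀·N(d₁) − D·e^(−rT)·N(d₂)
   = 543.5418·0.815880 − 404.3119·0.901434·0.459738 = 275.908345

E0=275.9083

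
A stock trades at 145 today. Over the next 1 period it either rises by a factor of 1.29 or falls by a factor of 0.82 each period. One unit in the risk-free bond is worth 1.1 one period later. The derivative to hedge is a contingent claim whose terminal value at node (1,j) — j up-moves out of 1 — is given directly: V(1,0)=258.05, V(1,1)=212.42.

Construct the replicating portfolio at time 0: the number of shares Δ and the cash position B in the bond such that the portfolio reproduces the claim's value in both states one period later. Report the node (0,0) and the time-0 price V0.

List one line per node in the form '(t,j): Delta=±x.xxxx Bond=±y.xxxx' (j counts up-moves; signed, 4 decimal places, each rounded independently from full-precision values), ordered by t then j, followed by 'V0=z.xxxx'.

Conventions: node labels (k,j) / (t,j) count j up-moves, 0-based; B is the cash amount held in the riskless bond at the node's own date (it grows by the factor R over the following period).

(0,0): Delta=-0.6696 Bond=306.9634
V0=209.8783

Arbitrage-free pricing uses the up-move probability p* = (R−d)/(u−d) = 0.5957, discounting each step at R = 1.1.
Payoffs at expiry: V(1,0)=258.0500, V(1,1)=212.4200
Node (0,0) S=145.0000: V=(p*·212.4200+(1−p*)·258.0500)/1.1=209.8783; Δ=(212.4200−258.0500)/(187.0500−118.9000)=-0.6696; B=V−Δ·S=306.9634
Sanity check at the root: Δ(0,0)·S0 + B(0,0) reproduces V0 = 209.8783.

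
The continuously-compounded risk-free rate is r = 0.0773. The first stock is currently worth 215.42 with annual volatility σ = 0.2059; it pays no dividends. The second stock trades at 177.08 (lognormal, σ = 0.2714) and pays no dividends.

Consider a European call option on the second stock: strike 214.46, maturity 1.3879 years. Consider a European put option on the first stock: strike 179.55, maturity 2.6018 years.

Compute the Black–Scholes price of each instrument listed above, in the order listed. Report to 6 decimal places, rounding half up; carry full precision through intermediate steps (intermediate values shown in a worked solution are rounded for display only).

price(the second stock call K=214.46) = 16.501279
price(the first stock put K=179.55) = 3.605922

[the second stock call K=214.46]
σ√T = 0.2714·√1.3879 = 0.319734
d₁ = (ln(S/K) + (r+σ²/2)T) / (σ√T) = (ln(177.08/214.46) + (0.0773+0.2714²/2)·1.3879) / 0.319734 = (-0.191522 + 0.158400) / 0.319734 = -0.103592
d₂ = d₁ − σ√T = -0.103592 − 0.319734 = -0.423326
e^{−rT} = 0.898270
N(d₁) = 0.458746,  N(d₂) = 0.336029
price = S·N(d₁) − K·e^{−rT}·N(d₂) = 81.234814 − 64.733535 = 16.501279
[the first stock put K=179.55]
σ√T = 0.2059·√2.6018 = 0.332119
d₁ = (ln(S/K) + (r+σ²/2)T) / (σ√T) = (ln(215.42/179.55) + (0.0773+0.2059²/2)·2.6018) / 0.332119 = (0.182136 + 0.256271) / 0.332119 = 1.320029
d₂ = d₁ − σ√T = 1.320029 − 0.332119 = 0.987911
e^{−rT} = 0.817815
N(−d₁) = 0.093413,  N(−d₂) = 0.161598
price = K·e^{−rT}·N(−d₂) − S·N(−d₁) = 23.728863 − 20.122941 = 3.605922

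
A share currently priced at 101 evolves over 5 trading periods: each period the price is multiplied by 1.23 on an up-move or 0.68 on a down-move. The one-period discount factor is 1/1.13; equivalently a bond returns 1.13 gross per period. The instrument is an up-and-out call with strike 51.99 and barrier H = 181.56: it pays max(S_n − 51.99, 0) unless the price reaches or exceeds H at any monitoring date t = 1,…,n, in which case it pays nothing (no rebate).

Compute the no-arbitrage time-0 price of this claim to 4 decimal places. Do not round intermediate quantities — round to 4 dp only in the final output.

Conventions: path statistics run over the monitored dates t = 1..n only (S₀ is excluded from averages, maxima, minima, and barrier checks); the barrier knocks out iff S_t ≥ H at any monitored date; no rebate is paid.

price = 17.0461

With p* = (R−d)/(u−d) = 0.8182, sum probability × payoff across the paths and divide by R^5.
Enumerate all 2^5 = 32 price paths (U = up ×1.23, D = down ×0.68); each path with k up-moves has probability p*^k·(1−p*)^(5−k).
DDDDD: M=68.6800, payoff=0.0000, prob=0.000199
UDDDD: M=124.2300, payoff=0.0000, prob=0.000894
DUDDD: M=84.4764, payoff=0.0000, prob=0.000894
UUDDD: M=152.8029, payoff=0.0000, prob=0.004024
DDUDD: M=68.6800, payoff=0.0000, prob=0.000894
UDUDD: M=124.2300, payoff=0.0000, prob=0.004024
DUUDD: M=103.9060, payoff=0.0000, prob=0.004024
UUUDD: M=187.9476, payoff=0.0000, prob=0.018106
DDDUD: M=68.6800, payoff=0.0000, prob=0.000894
UDDUD: M=124.2300, payoff=0.0000, prob=0.004024
DUDUD: M=84.4764, payoff=0.0000, prob=0.004024
UUDUD: M=152.8029, payoff=34.9170, prob=0.018106
DDUUD: M=70.6561, payoff=0.0000, prob=0.004024
UDUUD: M=127.8043, payoff=34.9170, prob=0.018106
DUUUD: M=127.8043, payoff=34.9170, prob=0.018106
UUUUD: M=231.1755, payoff=0.0000, prob=0.081477
DDDDU: M=68.6800, payoff=0.0000, prob=0.000894
UDDDU: M=124.2300, payoff=0.0000, prob=0.004024
DUDDU: M=84.4764, payoff=0.0000, prob=0.004024
UUDDU: M=152.8029, payoff=34.9170, prob=0.018106
DDUDU: M=68.6800, payoff=0.0000, prob=0.004024
UDUDU: M=124.2300, payoff=34.9170, prob=0.018106
DUUDU: M=103.9060, payoff=34.9170, prob=0.018106
UUUDU: M=187.9476, payoff=0.0000, prob=0.081477
DDDUU: M=68.6800, payoff=0.0000, prob=0.004024
UDDUU: M=124.2300, payoff=34.9170, prob=0.018106
DUDUU: M=86.9070, payoff=34.9170, prob=0.018106
UUDUU: M=157.1993, payoff=105.2093, prob=0.081477
DDUUU: M=86.9070, payoff=34.9170, prob=0.018106
UDUUU: M=157.1993, payoff=105.2093, prob=0.081477
DUUUU: M=157.1993, payoff=105.2093, prob=0.081477
UUUUU: M=284.3459, payoff=0.0000, prob=0.366648
Price = Σ prob·payoff / R^5 = 31.406397 / 1.842435 = 17.0461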